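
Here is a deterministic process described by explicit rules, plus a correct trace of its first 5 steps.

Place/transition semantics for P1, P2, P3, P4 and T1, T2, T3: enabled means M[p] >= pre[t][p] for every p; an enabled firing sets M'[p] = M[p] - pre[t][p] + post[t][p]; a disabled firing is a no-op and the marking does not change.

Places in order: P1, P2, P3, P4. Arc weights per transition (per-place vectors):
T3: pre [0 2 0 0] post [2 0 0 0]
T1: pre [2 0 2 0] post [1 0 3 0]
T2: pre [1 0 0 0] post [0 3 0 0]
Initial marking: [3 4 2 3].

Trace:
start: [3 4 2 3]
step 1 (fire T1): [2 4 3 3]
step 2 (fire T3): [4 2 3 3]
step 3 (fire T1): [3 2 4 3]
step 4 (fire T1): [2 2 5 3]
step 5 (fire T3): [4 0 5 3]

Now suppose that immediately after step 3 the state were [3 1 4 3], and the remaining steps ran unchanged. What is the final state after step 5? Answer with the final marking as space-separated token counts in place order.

2 1 5 3

state after step 3 := [3 1 4 3]
step 4 (fire T1): [2 1 5 3]
step 5 (fire T3): [2 1 5 3]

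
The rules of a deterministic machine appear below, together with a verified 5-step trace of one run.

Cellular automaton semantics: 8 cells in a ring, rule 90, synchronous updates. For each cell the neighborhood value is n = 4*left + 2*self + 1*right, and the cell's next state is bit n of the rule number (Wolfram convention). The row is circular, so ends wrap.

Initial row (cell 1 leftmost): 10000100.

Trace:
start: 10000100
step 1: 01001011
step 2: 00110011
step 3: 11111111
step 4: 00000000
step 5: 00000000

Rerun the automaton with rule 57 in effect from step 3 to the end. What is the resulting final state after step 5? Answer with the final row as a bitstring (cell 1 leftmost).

10101010

(re-executing steps 3..5 under rule 57; state before step 3: 00110011)
step 3: 10101010
step 4: 01010101
step 5: 10101010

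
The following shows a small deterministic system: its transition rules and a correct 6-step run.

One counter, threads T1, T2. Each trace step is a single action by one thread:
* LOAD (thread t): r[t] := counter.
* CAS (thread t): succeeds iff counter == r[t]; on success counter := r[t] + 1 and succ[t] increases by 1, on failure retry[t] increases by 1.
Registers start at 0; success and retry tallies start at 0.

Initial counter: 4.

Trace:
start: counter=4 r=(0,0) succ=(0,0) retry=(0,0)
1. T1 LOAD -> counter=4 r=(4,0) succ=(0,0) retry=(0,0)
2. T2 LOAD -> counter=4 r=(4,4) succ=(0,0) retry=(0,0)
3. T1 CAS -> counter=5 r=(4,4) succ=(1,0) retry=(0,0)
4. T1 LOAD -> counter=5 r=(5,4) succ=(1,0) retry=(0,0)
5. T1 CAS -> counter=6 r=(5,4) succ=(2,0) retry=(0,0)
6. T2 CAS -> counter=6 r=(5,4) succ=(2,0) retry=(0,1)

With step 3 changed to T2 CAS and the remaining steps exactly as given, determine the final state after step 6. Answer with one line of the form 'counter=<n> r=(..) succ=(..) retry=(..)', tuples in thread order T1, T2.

(re-executing from step 3 with the substitution; state before step 3: counter=4 r=(4,4) succ=(0,0) retry=(0,0))
3. T2 CAS -> counter=5 r=(4,4) succ=(0,1) retry=(0,0)
4. T1 LOAD -> counter=5 r=(5,4) succ=(0,1) retry=(0,0)
5. T1 CAS -> counter=6 r=(5,4) succ=(1,1) retry=(0,0)
6. T2 CAS -> counter=6 r=(5,4) succ=(1,1) retry=(0,1)

counter=6 r=(5,4) succ=(1,1) retry=(0,1)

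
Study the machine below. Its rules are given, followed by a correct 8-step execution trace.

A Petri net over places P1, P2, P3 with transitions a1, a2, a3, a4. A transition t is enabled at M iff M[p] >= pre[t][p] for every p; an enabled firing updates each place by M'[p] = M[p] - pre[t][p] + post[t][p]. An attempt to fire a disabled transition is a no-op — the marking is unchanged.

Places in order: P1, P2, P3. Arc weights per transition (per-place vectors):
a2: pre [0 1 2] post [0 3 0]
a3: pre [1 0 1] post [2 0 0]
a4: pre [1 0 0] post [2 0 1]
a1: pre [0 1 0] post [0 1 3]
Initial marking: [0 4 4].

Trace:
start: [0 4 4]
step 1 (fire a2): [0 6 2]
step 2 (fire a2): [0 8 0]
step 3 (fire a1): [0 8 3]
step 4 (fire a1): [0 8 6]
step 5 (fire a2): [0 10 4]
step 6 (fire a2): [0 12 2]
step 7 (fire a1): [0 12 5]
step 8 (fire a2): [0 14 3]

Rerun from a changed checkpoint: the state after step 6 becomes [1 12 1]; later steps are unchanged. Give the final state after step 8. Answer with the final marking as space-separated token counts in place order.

1 14 2

state after step 6 := [1 12 1]
step 7 (fire a1): [1 12 4]
step 8 (fire a2): [1 14 2]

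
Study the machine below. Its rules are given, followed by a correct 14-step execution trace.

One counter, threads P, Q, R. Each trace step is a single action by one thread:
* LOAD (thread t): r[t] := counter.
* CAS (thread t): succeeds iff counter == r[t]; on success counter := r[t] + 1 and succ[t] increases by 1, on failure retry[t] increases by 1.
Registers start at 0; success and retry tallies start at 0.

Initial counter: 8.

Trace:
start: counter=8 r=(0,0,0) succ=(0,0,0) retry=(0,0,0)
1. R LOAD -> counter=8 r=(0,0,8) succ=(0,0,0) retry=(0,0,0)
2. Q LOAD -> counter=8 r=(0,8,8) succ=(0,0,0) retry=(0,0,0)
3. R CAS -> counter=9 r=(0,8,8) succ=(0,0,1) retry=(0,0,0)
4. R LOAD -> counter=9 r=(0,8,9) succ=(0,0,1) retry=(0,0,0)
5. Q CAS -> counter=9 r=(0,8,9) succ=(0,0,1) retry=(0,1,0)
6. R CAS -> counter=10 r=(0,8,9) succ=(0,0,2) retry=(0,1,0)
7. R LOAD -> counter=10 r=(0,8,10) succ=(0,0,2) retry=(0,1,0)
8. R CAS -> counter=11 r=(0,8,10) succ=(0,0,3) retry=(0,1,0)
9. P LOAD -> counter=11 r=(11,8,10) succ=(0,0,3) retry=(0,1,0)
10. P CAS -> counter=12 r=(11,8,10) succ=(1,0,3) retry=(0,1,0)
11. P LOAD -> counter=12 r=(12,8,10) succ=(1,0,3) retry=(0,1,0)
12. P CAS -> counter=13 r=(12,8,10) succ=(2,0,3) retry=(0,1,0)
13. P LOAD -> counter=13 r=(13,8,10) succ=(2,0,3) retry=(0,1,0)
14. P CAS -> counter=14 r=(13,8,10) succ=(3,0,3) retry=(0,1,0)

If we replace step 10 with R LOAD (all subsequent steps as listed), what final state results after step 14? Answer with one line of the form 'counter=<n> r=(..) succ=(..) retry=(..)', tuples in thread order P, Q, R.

(re-executing from step 10 with the substitution; state before step 10: counter=11 r=(11,8,10) succ=(0,0,3) retry=(0,1,0))
10. R LOAD -> counter=11 r=(11,8,11) succ=(0,0,3) retry=(0,1,0)
11. P LOAD -> counter=11 r=(11,8,11) succ=(0,0,3) retry=(0,1,0)
12. P CAS -> counter=12 r=(11,8,11) succ=(1,0,3) retry=(0,1,0)
13. P LOAD -> counter=12 r=(12,8,11) succ=(1,0,3) retry=(0,1,0)
14. P CAS -> counter=13 r=(12,8,11) succ=(2,0,3) retry=(0,1,0)

counter=13 r=(12,8,11) succ=(2,0,3) retry=(0,1,0)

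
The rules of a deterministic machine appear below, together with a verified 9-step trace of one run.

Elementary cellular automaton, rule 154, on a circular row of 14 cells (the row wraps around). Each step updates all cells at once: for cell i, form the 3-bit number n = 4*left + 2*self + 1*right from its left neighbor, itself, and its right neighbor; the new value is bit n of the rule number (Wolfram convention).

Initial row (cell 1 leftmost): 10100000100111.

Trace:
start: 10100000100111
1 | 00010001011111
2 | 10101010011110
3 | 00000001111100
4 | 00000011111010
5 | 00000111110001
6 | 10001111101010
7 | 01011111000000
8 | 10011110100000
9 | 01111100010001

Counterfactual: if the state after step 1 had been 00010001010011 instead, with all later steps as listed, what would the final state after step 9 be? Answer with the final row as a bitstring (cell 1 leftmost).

01001100010001

state after step 1 := 00010001010011
2 | 10101010001110
3 | 00000001011100
4 | 00000010011010
5 | 00000101110001
6 | 10001001101010
7 | 01010111000000
8 | 10000110100000
9 | 01001100010001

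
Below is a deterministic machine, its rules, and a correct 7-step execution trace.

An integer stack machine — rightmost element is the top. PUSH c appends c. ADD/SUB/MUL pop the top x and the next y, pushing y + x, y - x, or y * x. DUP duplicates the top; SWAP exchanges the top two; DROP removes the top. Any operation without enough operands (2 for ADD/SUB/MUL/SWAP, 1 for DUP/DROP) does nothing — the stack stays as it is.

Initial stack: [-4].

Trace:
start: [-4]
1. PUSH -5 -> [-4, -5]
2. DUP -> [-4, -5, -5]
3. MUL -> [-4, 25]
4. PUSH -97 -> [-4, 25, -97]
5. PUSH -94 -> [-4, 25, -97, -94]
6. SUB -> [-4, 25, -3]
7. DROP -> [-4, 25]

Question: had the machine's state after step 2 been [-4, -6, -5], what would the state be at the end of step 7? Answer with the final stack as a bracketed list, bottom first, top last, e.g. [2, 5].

state after step 2 := [-4, -6, -5]
3. MUL -> [-4, 30]
4. PUSH -97 -> [-4, 30, -97]
5. PUSH -94 -> [-4, 30, -97, -94]
6. SUB -> [-4, 30, -3]
7. DROP -> [-4, 30]

[-4, 30]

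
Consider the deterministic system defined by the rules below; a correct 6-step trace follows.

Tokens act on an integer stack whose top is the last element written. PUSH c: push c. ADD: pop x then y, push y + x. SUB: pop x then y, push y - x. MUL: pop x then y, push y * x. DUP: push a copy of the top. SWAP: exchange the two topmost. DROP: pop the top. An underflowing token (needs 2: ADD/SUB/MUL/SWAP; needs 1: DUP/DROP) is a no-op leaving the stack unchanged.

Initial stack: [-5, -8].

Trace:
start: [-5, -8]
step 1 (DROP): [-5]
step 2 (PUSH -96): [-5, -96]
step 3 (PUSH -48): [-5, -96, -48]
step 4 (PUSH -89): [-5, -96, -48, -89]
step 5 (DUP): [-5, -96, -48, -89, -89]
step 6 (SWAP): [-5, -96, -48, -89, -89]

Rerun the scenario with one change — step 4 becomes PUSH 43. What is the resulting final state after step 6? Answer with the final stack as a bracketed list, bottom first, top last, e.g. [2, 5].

(re-executing from step 4 with the substitution; state before step 4: [-5, -96, -48])
step 4 (PUSH 43): [-5, -96, -48, 43]
step 5 (DUP): [-5, -96, -48, 43, 43]
step 6 (SWAP): [-5, -96, -48, 43, 43]

[-5, -96, -48, 43, 43]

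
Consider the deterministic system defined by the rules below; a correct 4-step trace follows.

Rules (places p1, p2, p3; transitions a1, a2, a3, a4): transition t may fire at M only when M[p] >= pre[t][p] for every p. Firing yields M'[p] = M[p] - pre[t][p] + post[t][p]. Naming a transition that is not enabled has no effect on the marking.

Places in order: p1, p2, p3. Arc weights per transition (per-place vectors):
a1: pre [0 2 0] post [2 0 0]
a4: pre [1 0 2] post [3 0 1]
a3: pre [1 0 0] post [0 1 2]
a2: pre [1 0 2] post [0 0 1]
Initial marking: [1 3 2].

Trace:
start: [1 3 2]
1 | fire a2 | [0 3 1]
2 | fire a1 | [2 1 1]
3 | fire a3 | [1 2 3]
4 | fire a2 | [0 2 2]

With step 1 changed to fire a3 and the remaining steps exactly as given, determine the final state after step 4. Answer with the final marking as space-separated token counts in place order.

0 3 5

(re-executing from step 1 with the substitution; state before step 1: [1 3 2])
1 | fire a3 | [0 4 4]
2 | fire a1 | [2 2 4]
3 | fire a3 | [1 3 6]
4 | fire a2 | [0 3 5]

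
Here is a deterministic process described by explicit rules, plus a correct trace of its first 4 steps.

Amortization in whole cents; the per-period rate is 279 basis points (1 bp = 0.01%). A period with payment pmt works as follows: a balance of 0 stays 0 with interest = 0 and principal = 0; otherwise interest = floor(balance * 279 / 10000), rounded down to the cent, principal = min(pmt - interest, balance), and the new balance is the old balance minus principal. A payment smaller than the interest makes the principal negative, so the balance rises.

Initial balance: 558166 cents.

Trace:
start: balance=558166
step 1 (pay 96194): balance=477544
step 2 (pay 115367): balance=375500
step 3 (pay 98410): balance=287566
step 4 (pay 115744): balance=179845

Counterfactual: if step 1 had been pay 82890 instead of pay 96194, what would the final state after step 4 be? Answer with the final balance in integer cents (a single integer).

194293

(re-executing from step 1 with the substitution; state before step 1: balance=558166)
step 1 (pay 82890): balance=490848
step 2 (pay 115367): balance=389175
step 3 (pay 98410): balance=301622
step 4 (pay 115744): balance=194293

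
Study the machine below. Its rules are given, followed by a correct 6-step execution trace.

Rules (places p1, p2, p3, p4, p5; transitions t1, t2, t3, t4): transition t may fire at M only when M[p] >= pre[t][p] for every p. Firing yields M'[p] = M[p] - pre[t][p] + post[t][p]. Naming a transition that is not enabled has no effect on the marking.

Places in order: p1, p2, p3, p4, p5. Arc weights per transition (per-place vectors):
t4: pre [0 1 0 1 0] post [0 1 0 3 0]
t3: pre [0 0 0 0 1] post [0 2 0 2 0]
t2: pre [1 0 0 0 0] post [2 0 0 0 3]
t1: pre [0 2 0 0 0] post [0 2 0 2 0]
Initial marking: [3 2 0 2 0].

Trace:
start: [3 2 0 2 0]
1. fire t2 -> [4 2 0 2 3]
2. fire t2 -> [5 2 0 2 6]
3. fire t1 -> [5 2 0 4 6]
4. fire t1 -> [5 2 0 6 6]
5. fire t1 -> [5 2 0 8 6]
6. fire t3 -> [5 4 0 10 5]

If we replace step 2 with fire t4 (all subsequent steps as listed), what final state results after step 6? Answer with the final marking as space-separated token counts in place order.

(re-executing from step 2 with the substitution; state before step 2: [4 2 0 2 3])
2. fire t4 -> [4 2 0 4 3]
3. fire t1 -> [4 2 0 6 3]
4. fire t1 -> [4 2 0 8 3]
5. fire t1 -> [4 2 0 10 3]
6. fire t3 -> [4 4 0 12 2]

4 4 0 12 2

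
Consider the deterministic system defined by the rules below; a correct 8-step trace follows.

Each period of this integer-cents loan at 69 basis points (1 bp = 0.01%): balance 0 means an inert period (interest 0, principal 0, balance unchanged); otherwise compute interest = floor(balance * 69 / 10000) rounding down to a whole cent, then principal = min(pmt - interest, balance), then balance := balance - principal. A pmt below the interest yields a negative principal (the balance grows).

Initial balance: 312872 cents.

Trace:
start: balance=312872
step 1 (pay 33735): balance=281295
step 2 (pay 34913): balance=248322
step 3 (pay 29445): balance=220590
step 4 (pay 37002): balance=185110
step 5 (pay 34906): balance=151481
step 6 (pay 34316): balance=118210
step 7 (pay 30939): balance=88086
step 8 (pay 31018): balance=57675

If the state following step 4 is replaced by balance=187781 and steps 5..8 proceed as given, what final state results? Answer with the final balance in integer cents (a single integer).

60420

state after step 4 := balance=187781
step 5 (pay 34906): balance=154170
step 6 (pay 34316): balance=120917
step 7 (pay 30939): balance=90812
step 8 (pay 31018): balance=60420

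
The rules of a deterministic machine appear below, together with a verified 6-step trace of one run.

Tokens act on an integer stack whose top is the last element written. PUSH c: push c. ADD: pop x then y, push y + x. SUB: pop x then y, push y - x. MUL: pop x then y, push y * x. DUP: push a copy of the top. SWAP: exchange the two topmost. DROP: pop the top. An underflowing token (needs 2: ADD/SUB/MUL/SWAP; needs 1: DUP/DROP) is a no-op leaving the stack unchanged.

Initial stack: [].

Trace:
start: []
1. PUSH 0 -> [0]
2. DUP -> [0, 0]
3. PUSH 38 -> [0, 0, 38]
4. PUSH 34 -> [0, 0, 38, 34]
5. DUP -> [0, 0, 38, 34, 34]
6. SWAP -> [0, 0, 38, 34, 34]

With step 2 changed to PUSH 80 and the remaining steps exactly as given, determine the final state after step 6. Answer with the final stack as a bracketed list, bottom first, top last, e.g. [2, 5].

(re-executing from step 2 with the substitution; state before step 2: [0])
2. PUSH 80 -> [0, 80]
3. PUSH 38 -> [0, 80, 38]
4. PUSH 34 -> [0, 80, 38, 34]
5. DUP -> [0, 80, 38, 34, 34]
6. SWAP -> [0, 80, 38, 34, 34]

[0, 80, 38, 34, 34]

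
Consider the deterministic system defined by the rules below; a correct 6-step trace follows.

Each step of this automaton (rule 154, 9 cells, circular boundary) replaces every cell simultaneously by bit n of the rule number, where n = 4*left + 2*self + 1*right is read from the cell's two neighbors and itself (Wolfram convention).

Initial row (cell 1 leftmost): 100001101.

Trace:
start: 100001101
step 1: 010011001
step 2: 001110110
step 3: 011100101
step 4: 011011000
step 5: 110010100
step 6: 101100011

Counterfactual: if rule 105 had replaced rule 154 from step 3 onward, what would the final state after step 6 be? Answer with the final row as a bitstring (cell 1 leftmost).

(re-executing steps 3..6 under rule 105; state before step 3: 001110110)
step 3: 101011110
step 4: 010110011
step 5: 101110011
step 6: 111010010

111010010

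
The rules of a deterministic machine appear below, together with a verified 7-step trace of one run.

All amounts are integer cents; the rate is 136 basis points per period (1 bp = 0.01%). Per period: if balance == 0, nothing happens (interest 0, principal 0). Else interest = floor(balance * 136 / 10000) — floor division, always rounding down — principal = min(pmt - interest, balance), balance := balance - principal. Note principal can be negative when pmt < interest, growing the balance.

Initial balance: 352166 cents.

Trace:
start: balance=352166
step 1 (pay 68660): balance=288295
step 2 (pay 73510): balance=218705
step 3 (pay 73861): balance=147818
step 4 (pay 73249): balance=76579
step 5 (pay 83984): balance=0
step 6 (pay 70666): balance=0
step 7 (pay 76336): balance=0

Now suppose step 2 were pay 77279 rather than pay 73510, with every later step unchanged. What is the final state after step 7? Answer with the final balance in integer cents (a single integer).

0

(re-executing from step 2 with the substitution; state before step 2: balance=288295)
step 2 (pay 77279): balance=214936
step 3 (pay 73861): balance=143998
step 4 (pay 73249): balance=72707
step 5 (pay 83984): balance=0
step 6 (pay 70666): balance=0
step 7 (pay 76336): balance=0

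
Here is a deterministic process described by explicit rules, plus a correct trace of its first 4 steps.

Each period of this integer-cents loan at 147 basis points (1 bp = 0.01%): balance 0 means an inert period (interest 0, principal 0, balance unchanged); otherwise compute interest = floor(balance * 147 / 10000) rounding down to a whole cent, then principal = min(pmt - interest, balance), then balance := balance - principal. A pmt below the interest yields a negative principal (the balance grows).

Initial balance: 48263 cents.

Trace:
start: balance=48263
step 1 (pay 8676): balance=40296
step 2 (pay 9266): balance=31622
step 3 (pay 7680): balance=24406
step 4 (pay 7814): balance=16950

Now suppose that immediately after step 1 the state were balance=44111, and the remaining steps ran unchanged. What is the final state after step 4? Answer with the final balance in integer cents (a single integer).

20936

state after step 1 := balance=44111
step 2 (pay 9266): balance=35493
step 3 (pay 7680): balance=28334
step 4 (pay 7814): balance=20936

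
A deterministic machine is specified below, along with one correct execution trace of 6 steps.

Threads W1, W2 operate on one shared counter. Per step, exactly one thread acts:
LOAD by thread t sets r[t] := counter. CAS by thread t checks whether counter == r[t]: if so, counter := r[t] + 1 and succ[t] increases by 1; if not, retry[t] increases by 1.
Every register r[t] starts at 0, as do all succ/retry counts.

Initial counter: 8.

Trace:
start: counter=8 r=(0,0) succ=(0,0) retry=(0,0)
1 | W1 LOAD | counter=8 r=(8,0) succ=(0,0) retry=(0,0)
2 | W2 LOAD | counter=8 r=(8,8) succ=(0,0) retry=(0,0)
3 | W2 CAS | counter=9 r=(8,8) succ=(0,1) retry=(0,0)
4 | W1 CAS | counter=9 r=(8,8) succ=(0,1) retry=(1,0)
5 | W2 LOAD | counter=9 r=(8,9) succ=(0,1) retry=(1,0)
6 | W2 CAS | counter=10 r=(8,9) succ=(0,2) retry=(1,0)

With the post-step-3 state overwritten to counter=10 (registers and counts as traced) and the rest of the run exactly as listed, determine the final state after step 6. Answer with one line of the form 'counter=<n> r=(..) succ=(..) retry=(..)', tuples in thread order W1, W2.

counter=11 r=(8,10) succ=(0,2) retry=(1,0)

state after step 3 := counter=10 r=(8,8) succ=(0,1) retry=(0,0)
4 | W1 CAS | counter=10 r=(8,8) succ=(0,1) retry=(1,0)
5 | W2 LOAD | counter=10 r=(8,10) succ=(0,1) retry=(1,0)
6 | W2 CAS | counter=11 r=(8,10) succ=(0,2) retry=(1,0)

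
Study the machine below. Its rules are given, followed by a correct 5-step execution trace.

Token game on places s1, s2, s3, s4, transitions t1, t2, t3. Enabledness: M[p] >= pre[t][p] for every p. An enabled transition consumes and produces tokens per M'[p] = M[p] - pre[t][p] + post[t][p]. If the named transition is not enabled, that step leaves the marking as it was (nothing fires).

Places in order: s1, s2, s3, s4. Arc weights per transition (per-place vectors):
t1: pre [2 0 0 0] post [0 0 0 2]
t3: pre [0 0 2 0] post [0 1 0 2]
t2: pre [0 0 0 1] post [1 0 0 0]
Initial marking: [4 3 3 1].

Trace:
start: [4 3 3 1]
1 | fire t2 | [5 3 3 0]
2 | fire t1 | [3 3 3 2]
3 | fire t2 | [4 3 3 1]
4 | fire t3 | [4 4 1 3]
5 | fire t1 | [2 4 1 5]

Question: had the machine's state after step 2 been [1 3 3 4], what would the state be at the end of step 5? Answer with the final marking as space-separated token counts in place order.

0 4 1 7

state after step 2 := [1 3 3 4]
3 | fire t2 | [2 3 3 3]
4 | fire t3 | [2 4 1 5]
5 | fire t1 | [0 4 1 7]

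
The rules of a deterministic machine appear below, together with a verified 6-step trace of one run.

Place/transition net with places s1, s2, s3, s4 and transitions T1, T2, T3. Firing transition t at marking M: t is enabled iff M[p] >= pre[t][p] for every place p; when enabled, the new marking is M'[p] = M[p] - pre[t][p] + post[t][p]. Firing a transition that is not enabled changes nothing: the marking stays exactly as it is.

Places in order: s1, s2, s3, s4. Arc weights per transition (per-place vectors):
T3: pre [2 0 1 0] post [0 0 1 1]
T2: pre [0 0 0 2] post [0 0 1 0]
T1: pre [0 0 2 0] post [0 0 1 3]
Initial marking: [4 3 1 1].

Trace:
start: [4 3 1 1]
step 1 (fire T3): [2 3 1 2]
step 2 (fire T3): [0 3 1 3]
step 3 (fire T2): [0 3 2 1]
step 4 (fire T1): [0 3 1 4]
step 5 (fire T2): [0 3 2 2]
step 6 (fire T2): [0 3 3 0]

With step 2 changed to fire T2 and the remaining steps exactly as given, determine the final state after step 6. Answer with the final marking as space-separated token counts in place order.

(re-executing from step 2 with the substitution; state before step 2: [2 3 1 2])
step 2 (fire T2): [2 3 2 0]
step 3 (fire T2): [2 3 2 0]
step 4 (fire T1): [2 3 1 3]
step 5 (fire T2): [2 3 2 1]
step 6 (fire T2): [2 3 2 1]

2 3 2 1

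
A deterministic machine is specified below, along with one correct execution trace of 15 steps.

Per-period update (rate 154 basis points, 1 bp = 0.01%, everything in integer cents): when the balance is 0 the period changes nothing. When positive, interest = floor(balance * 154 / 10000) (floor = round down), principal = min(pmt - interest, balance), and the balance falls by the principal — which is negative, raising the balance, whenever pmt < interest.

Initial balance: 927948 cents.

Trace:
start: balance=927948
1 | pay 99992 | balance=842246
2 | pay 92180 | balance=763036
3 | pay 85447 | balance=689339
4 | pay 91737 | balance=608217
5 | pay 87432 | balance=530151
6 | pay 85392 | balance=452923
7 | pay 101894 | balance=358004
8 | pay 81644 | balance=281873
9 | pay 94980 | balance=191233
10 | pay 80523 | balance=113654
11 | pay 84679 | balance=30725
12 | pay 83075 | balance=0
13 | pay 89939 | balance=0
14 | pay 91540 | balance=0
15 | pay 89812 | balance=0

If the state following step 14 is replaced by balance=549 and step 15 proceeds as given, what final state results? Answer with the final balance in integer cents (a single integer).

state after step 14 := balance=549
15 | pay 89812 | balance=0

0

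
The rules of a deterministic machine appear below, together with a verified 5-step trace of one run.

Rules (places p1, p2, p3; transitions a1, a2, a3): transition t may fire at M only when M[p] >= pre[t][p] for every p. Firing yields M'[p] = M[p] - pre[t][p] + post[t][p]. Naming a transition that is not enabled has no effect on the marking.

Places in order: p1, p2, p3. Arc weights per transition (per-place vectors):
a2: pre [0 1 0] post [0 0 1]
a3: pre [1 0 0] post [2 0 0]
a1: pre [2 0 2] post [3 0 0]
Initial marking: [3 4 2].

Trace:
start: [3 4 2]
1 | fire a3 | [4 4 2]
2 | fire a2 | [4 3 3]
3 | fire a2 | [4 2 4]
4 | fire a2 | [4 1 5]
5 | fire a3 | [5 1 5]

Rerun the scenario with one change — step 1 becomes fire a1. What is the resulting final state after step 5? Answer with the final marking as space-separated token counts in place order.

(re-executing from step 1 with the substitution; state before step 1: [3 4 2])
1 | fire a1 | [4 4 0]
2 | fire a2 | [4 3 1]
3 | fire a2 | [4 2 2]
4 | fire a2 | [4 1 3]
5 | fire a3 | [5 1 3]

5 1 3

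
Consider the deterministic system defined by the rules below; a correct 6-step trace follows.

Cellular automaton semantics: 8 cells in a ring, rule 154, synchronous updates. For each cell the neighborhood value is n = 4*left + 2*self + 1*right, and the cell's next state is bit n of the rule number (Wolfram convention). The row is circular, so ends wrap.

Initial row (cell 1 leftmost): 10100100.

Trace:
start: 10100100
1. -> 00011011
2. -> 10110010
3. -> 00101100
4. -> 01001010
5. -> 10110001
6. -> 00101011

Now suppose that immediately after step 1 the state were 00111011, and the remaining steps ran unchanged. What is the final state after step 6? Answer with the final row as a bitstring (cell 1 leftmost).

state after step 1 := 00111011
2. -> 11110010
3. -> 11101100
4. -> 11001011
5. -> 10110011
6. -> 00101111

00101111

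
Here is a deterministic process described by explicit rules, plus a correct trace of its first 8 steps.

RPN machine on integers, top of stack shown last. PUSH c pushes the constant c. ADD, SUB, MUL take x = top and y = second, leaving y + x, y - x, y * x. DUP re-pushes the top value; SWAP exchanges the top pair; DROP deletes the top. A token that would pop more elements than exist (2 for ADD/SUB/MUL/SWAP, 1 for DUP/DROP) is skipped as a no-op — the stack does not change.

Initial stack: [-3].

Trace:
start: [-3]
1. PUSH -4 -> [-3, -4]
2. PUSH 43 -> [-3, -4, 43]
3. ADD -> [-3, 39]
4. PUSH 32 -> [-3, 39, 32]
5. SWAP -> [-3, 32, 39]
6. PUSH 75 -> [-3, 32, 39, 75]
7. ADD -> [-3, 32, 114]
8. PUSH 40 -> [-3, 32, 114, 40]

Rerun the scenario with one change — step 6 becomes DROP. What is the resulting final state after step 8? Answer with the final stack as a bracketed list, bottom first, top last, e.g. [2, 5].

[29, 40]

(re-executing from step 6 with the substitution; state before step 6: [-3, 32, 39])
6. DROP -> [-3, 32]
7. ADD -> [29]
8. PUSH 40 -> [29, 40]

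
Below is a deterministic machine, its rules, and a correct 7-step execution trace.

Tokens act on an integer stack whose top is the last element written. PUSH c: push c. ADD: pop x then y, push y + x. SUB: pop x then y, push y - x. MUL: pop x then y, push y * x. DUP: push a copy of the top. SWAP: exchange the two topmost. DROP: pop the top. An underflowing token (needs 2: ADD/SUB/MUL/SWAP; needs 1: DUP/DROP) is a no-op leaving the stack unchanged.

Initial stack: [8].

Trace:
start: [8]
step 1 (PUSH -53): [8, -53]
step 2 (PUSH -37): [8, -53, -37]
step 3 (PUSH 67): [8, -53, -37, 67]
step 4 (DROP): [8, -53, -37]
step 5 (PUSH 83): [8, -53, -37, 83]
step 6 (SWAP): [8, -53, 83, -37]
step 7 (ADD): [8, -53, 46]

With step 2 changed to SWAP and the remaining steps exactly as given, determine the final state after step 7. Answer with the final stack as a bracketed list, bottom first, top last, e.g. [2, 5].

[-53, 91]

(re-executing from step 2 with the substitution; state before step 2: [8, -53])
step 2 (SWAP): [-53, 8]
step 3 (PUSH 67): [-53, 8, 67]
step 4 (DROP): [-53, 8]
step 5 (PUSH 83): [-53, 8, 83]
step 6 (SWAP): [-53, 83, 8]
step 7 (ADD): [-53, 91]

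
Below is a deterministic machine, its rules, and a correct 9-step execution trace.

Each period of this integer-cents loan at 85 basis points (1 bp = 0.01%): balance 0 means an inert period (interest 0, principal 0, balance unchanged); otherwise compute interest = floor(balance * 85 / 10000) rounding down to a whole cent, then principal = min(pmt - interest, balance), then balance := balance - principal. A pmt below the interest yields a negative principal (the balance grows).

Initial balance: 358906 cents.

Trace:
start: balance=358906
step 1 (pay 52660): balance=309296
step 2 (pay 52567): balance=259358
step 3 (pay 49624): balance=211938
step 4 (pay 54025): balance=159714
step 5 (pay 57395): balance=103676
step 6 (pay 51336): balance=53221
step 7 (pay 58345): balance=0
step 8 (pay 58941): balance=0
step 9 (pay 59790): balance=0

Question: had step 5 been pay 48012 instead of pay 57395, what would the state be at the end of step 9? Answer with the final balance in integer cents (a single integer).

(re-executing from step 5 with the substitution; state before step 5: balance=159714)
step 5 (pay 48012): balance=113059
step 6 (pay 51336): balance=62684
step 7 (pay 58345): balance=4871
step 8 (pay 58941): balance=0
step 9 (pay 59790): balance=0

0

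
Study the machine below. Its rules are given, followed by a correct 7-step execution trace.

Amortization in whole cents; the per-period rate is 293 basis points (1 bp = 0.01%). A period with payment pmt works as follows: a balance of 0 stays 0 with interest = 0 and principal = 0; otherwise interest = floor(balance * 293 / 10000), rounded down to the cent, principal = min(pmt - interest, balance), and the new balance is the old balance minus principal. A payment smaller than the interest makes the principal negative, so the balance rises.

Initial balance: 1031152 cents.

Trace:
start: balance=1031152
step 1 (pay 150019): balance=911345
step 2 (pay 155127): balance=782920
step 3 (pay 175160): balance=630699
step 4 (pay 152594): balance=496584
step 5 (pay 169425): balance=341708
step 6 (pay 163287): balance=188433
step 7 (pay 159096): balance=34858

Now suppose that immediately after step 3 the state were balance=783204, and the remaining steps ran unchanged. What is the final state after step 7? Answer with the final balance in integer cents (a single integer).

state after step 3 := balance=783204
step 4 (pay 152594): balance=653557
step 5 (pay 169425): balance=503281
step 6 (pay 163287): balance=354740
step 7 (pay 159096): balance=206037

206037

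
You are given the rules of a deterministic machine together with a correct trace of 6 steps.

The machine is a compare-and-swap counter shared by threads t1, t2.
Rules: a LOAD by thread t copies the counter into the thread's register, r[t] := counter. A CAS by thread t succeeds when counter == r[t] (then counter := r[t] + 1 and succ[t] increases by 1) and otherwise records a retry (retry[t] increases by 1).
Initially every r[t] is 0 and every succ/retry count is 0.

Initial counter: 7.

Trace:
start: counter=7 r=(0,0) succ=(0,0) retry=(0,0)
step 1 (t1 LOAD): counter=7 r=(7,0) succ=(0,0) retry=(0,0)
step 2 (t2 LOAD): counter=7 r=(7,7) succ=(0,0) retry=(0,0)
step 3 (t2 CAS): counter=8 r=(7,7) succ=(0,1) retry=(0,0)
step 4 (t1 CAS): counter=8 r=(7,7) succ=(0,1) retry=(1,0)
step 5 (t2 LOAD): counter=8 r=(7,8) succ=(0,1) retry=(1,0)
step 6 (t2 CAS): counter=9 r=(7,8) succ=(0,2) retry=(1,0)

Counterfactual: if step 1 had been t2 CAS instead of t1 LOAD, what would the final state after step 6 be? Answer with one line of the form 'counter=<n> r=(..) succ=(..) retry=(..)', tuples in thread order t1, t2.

(re-executing from step 1 with the substitution; state before step 1: counter=7 r=(0,0) succ=(0,0) retry=(0,0))
step 1 (t2 CAS): counter=7 r=(0,0) succ=(0,0) retry=(0,1)
step 2 (t2 LOAD): counter=7 r=(0,7) succ=(0,0) retry=(0,1)
step 3 (t2 CAS): counter=8 r=(0,7) succ=(0,1) retry=(0,1)
step 4 (t1 CAS): counter=8 r=(0,7) succ=(0,1) retry=(1,1)
step 5 (t2 LOAD): counter=8 r=(0,8) succ=(0,1) retry=(1,1)
step 6 (t2 CAS): counter=9 r=(0,8) succ=(0,2) retry=(1,1)

counter=9 r=(0,8) succ=(0,2) retry=(1,1)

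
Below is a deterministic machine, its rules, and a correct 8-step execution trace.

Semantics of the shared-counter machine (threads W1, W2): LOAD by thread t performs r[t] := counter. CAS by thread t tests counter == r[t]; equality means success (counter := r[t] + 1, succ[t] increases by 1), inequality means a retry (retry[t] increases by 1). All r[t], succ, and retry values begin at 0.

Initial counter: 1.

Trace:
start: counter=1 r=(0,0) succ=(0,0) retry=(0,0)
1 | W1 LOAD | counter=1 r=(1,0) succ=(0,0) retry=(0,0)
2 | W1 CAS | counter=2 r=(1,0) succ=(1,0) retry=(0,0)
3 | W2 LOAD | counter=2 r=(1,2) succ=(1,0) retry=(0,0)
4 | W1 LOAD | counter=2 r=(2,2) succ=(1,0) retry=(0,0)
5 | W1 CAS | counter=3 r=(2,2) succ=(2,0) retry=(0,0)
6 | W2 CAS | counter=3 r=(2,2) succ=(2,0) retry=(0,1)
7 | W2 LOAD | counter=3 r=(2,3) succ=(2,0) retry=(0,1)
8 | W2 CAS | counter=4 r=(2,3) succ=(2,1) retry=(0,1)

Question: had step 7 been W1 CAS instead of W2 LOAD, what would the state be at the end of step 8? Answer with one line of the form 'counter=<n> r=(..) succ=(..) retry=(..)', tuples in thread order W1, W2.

(re-executing from step 7 with the substitution; state before step 7: counter=3 r=(2,2) succ=(2,0) retry=(0,1))
7 | W1 CAS | counter=3 r=(2,2) succ=(2,0) retry=(1,1)
8 | W2 CAS | counter=3 r=(2,2) succ=(2,0) retry=(1,2)

counter=3 r=(2,2) succ=(2,0) retry=(1,2)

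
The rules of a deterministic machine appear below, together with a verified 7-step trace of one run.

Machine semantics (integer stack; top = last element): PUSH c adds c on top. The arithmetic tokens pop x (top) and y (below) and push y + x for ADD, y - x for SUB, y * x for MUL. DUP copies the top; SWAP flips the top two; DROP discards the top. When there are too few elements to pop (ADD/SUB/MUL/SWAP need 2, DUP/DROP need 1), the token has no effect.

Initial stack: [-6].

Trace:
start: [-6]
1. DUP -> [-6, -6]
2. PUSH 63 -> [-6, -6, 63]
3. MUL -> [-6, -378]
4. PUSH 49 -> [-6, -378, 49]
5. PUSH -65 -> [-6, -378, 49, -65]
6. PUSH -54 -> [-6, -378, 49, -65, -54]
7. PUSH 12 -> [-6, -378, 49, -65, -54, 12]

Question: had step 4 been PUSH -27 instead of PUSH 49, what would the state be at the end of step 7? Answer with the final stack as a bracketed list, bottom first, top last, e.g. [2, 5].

[-6, -378, -27, -65, -54, 12]

(re-executing from step 4 with the substitution; state before step 4: [-6, -378])
4. PUSH -27 -> [-6, -378, -27]
5. PUSH -65 -> [-6, -378, -27, -65]
6. PUSH -54 -> [-6, -378, -27, -65, -54]
7. PUSH 12 -> [-6, -378, -27, -65, -54, 12]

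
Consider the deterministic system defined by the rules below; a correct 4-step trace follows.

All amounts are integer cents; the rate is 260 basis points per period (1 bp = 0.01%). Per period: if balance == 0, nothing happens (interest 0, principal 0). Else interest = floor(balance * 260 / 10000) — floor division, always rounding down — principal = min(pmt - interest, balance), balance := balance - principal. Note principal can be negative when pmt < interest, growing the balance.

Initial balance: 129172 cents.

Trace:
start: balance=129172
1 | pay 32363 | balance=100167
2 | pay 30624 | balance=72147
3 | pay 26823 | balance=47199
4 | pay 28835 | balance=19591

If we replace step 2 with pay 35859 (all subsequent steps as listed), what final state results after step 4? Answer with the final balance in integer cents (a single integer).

(re-executing from step 2 with the substitution; state before step 2: balance=100167)
2 | pay 35859 | balance=66912
3 | pay 26823 | balance=41828
4 | pay 28835 | balance=14080

14080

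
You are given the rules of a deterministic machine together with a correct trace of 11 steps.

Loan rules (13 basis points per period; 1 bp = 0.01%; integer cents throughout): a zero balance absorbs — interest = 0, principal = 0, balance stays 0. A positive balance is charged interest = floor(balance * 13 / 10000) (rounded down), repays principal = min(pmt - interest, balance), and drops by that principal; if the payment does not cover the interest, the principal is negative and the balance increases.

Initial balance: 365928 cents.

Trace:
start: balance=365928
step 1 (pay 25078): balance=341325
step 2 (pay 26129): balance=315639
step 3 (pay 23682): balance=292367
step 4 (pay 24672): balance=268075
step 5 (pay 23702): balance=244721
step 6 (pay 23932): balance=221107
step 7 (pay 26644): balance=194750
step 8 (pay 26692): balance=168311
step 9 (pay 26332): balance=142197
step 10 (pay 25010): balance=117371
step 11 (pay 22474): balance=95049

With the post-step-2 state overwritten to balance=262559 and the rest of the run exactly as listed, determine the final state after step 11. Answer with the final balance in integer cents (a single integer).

41344

state after step 2 := balance=262559
step 3 (pay 23682): balance=239218
step 4 (pay 24672): balance=214856
step 5 (pay 23702): balance=191433
step 6 (pay 23932): balance=167749
step 7 (pay 26644): balance=141323
step 8 (pay 26692): balance=114814
step 9 (pay 26332): balance=88631
step 10 (pay 25010): balance=63736
step 11 (pay 22474): balance=41344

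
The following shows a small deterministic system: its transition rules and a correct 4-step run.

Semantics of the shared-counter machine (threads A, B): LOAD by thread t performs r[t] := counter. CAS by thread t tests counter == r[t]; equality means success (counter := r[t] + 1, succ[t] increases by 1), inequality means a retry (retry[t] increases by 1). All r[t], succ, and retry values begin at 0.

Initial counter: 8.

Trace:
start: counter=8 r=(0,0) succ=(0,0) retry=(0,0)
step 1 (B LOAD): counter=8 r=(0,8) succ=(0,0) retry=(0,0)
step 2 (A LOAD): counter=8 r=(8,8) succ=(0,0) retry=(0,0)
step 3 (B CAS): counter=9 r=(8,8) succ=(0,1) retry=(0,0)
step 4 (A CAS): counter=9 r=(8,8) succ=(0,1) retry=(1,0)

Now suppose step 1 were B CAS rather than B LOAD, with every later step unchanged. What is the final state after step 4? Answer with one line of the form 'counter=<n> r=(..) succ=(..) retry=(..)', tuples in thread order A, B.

(re-executing from step 1 with the substitution; state before step 1: counter=8 r=(0,0) succ=(0,0) retry=(0,0))
step 1 (B CAS): counter=8 r=(0,0) succ=(0,0) retry=(0,1)
step 2 (A LOAD): counter=8 r=(8,0) succ=(0,0) retry=(0,1)
step 3 (B CAS): counter=8 r=(8,0) succ=(0,0) retry=(0,2)
step 4 (A CAS): counter=9 r=(8,0) succ=(1,0) retry=(0,2)

counter=9 r=(8,0) succ=(1,0) retry=(0,2)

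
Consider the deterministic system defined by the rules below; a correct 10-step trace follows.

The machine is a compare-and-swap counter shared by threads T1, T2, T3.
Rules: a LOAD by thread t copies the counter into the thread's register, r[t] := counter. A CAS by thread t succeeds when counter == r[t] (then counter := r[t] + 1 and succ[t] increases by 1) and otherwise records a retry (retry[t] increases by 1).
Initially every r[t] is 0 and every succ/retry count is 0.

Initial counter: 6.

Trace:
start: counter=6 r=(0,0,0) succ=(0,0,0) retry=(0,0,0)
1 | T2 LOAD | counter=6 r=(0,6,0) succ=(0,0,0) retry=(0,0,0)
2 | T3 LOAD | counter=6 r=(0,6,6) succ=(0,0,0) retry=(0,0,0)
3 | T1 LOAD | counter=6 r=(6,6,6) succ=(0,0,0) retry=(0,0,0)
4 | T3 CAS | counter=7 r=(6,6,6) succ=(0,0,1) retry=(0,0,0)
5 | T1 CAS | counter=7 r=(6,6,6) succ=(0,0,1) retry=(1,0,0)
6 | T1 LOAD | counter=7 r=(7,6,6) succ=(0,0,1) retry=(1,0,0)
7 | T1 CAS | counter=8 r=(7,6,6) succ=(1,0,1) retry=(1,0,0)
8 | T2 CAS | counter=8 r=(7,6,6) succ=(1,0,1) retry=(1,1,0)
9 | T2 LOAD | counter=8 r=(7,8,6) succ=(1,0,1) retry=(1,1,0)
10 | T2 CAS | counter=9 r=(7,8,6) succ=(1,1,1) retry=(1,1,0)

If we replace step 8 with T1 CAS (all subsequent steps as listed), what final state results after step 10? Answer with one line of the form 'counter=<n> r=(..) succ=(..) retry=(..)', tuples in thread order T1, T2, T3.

(re-executing from step 8 with the substitution; state before step 8: counter=8 r=(7,6,6) succ=(1,0,1) retry=(1,0,0))
8 | T1 CAS | counter=8 r=(7,6,6) succ=(1,0,1) retry=(2,0,0)
9 | T2 LOAD | counter=8 r=(7,8,6) succ=(1,0,1) retry=(2,0,0)
10 | T2 CAS | counter=9 r=(7,8,6) succ=(1,1,1) retry=(2,0,0)

counter=9 r=(7,8,6) succ=(1,1,1) retry=(2,0,0)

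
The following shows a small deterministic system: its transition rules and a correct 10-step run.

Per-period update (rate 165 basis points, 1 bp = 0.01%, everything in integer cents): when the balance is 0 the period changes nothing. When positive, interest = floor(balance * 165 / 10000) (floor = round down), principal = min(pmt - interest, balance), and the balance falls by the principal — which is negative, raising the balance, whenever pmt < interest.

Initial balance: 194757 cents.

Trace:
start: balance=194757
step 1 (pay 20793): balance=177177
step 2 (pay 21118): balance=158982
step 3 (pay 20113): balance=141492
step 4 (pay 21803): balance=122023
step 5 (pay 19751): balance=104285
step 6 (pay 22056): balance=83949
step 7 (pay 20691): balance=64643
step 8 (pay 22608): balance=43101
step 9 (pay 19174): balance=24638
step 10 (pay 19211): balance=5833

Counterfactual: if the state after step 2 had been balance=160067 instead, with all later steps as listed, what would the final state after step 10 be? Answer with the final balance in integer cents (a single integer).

state after step 2 := balance=160067
step 3 (pay 20113): balance=142595
step 4 (pay 21803): balance=123144
step 5 (pay 19751): balance=105424
step 6 (pay 22056): balance=85107
step 7 (pay 20691): balance=65820
step 8 (pay 22608): balance=44298
step 9 (pay 19174): balance=25854
step 10 (pay 19211): balance=7069

7069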